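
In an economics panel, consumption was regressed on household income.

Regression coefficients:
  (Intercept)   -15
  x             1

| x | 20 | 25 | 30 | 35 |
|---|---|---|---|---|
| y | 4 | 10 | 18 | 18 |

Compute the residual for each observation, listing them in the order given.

-1, 0, 3, -2

x=20: ŷ = -15 + 20 = 5; r = 4 − 5 = -1
x=25: ŷ = -15 + 25 = 10; r = 10 − 10 = 0
x=30: ŷ = -15 + 30 = 15; r = 18 − 15 = 3
x=35: ŷ = -15 + 35 = 20; r = 18 − 20 = -2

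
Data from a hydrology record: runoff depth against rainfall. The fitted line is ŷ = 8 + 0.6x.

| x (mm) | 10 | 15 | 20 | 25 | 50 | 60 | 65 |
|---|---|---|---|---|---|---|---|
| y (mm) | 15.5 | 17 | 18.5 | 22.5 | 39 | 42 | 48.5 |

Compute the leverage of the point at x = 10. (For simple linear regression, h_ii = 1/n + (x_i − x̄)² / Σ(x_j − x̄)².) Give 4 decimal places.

x̄ = (10 + 15 + 20 + 25 + 50 + 60 + 65)/7 = 35
Σ(x − x̄)² = 625 + 400 + 225 + 100 + 225 + 625 + 900 = 3100
h = 1/7 + (-25)²/3100 = 0.142857 + 0.201613 = 0.3445

h = 0.3445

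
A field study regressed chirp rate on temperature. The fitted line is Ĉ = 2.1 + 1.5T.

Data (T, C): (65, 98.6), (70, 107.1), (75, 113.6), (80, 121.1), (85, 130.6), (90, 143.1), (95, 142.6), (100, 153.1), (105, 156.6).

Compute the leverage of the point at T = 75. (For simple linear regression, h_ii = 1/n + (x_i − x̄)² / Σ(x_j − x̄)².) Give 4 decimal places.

T̄ = (65 + 70 + 75 + 80 + 85 + 90 + 95 + 100 + 105)/9 = 85
Σ(T − T̄)² = 400 + 225 + 100 + 25 + 0 + 25 + 100 + 225 + 400 = 1500
h = 1/9 + (-10)²/1500 = 0.111111 + 0.0666667 = 0.1778

h = 0.1778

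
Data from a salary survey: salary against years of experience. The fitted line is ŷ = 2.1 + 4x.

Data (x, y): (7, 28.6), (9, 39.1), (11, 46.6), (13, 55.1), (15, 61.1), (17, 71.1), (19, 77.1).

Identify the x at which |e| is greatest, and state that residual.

x = 7, e = -1.5

x=7: ŷ = 2.1 + 4·7 = 30.1; e = 28.6 − 30.1 = -1.5
x=9: ŷ = 2.1 + 4·9 = 38.1; e = 39.1 − 38.1 = 1
x=11: ŷ = 2.1 + 4·11 = 46.1; e = 46.6 − 46.1 = 0.5
x=13: ŷ = 2.1 + 4·13 = 54.1; e = 55.1 − 54.1 = 1
x=15: ŷ = 2.1 + 4·15 = 62.1; e = 61.1 − 62.1 = -1
x=17: ŷ = 2.1 + 4·17 = 70.1; e = 71.1 − 70.1 = 1
x=19: ŷ = 2.1 + 4·19 = 78.1; e = 77.1 − 78.1 = -1
Largest |e| is 1.5 at x = 7, residual -1.5.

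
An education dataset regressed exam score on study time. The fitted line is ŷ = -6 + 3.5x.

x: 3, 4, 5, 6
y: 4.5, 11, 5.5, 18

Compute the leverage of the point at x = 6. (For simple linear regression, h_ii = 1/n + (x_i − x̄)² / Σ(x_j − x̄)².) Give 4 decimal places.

x̄ = (3 + 4 + 5 + 6)/4 = 4.5
Σ(x − x̄)² = 2.25 + 0.25 + 0.25 + 2.25 = 5
h = 1/4 + (1.5)²/5 = 0.25 + 0.45 = 0.7000

h = 0.7000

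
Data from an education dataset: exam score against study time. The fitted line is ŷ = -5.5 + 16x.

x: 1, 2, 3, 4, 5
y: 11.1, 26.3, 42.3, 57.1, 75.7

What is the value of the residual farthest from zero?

r = -1.4

x=1: ŷ = -5.5 + 16·1 = 10.5; r = 11.1 − 10.5 = 0.6
x=2: ŷ = -5.5 + 16·2 = 26.5; r = 26.3 − 26.5 = -0.2
x=3: ŷ = -5.5 + 16·3 = 42.5; r = 42.3 − 42.5 = -0.2
x=4: ŷ = -5.5 + 16·4 = 58.5; r = 57.1 − 58.5 = -1.4
x=5: ŷ = -5.5 + 16·5 = 74.5; r = 75.7 − 74.5 = 1.2
Largest |r| is 1.4 at x = 4, residual -1.4.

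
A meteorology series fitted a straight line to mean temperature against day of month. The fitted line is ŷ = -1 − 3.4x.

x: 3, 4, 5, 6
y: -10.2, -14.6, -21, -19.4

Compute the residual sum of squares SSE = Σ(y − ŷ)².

SSE = 14

x=3: ŷ = -1 − 3.4·3 = -11.2; r = -10.2 − (-11.2) = 1
x=4: ŷ = -1 − 3.4·4 = -14.6; r = -14.6 − (-14.6) = 0
x=5: ŷ = -1 − 3.4·5 = -18; r = -21 − (-18) = -3
x=6: ŷ = -1 − 3.4·6 = -21.4; r = -19.4 − (-21.4) = 2
SSE = 1 + 0 + 9 + 4 = 14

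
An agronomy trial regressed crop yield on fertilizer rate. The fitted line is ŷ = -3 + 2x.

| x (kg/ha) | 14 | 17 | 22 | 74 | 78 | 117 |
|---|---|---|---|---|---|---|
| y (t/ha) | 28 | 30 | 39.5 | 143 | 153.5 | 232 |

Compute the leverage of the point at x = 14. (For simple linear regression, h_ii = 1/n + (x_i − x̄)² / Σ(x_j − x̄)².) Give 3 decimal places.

x̄ = (14 + 17 + 22 + 74 + 78 + 117)/6 = 53.6667
Σ(x − x̄)² = 1573.44 + 1344.44 + 1002.78 + 413.444 + 592.111 + 4011.11 = 8937.33
h = 1/6 + (-39.6667)²/8937.33 = 0.166667 + 0.176053 = 0.343

h = 0.343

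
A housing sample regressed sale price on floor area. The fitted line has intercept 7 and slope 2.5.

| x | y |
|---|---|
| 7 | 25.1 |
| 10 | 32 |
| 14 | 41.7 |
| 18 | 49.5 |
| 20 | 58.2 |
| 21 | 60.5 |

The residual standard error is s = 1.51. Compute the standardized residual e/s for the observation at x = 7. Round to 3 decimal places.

0.397

ŷ = 7 + 2.5·7 = 24.5
e = 25.1 − 24.5 = 0.6
e/s = 0.6 / 1.51 = 0.397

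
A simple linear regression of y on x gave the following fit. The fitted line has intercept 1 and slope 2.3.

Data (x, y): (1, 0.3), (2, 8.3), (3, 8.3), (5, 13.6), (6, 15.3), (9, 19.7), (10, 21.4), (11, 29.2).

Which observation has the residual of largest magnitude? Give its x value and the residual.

x = 1, r = -3

x=1: ŷ = 1 + 2.3·1 = 3.3; r = 0.3 − 3.3 = -3
x=2: ŷ = 1 + 2.3·2 = 5.6; r = 8.3 − 5.6 = 2.7
x=3: ŷ = 1 + 2.3·3 = 7.9; r = 8.3 − 7.9 = 0.4
x=5: ŷ = 1 + 2.3·5 = 12.5; r = 13.6 − 12.5 = 1.1
x=6: ŷ = 1 + 2.3·6 = 14.8; r = 15.3 − 14.8 = 0.5
x=9: ŷ = 1 + 2.3·9 = 21.7; r = 19.7 − 21.7 = -2
x=10: ŷ = 1 + 2.3·10 = 24; r = 21.4 − 24 = -2.6
x=11: ŷ = 1 + 2.3·11 = 26.3; r = 29.2 − 26.3 = 2.9
Largest |r| is 3 at x = 1, residual -3.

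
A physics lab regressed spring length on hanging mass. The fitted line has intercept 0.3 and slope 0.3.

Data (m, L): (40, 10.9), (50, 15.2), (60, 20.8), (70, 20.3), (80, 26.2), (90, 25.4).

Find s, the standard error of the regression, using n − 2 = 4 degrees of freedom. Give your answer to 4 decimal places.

m=40: L̂ = 0.3 + 0.3·40 = 12.3; r = 10.9 − 12.3 = -1.4
m=50: L̂ = 0.3 + 0.3·50 = 15.3; r = 15.2 − 15.3 = -0.1
m=60: L̂ = 0.3 + 0.3·60 = 18.3; r = 20.8 − 18.3 = 2.5
m=70: L̂ = 0.3 + 0.3·70 = 21.3; r = 20.3 − 21.3 = -1
m=80: L̂ = 0.3 + 0.3·80 = 24.3; r = 26.2 − 24.3 = 1.9
m=90: L̂ = 0.3 + 0.3·90 = 27.3; r = 25.4 − 27.3 = -1.9
SSE = 1.96 + 0.01 + 6.25 + 1 + 3.61 + 3.61 = 16.44
s = √(16.44/4) = √4.11 ≈ 2.0273

s = 2.0273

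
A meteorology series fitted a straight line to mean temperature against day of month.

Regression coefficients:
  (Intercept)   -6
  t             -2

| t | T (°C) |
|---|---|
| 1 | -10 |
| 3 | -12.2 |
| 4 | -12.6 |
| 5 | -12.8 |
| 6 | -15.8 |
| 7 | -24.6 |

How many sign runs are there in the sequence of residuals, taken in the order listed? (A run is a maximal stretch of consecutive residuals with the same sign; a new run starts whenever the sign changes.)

3 runs

t=1: ŷ = -6 − 2·1 = -8; e = -10 − (-8) = -2
t=3: ŷ = -6 − 2·3 = -12; e = -12.2 − (-12) = -0.2
t=4: ŷ = -6 − 2·4 = -14; e = -12.6 − (-14) = 1.4
t=5: ŷ = -6 − 2·5 = -16; e = -12.8 − (-16) = 3.2
t=6: ŷ = -6 − 2·6 = -18; e = -15.8 − (-18) = 2.2
t=7: ŷ = -6 − 2·7 = -20; e = -24.6 − (-20) = -4.6
Signs: − − + + + −
Runs: −×2, +×3, −×1 → 3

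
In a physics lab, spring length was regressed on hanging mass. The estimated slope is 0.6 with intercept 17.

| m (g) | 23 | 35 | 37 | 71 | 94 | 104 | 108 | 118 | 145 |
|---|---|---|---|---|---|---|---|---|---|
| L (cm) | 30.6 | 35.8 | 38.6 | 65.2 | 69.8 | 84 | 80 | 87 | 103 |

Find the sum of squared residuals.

m=23: ŷ = 17 + 0.6·23 = 30.8; e = 30.6 − 30.8 = -0.2
m=35: ŷ = 17 + 0.6·35 = 38; e = 35.8 − 38 = -2.2
m=37: ŷ = 17 + 0.6·37 = 39.2; e = 38.6 − 39.2 = -0.6
m=71: ŷ = 17 + 0.6·71 = 59.6; e = 65.2 − 59.6 = 5.6
m=94: ŷ = 17 + 0.6·94 = 73.4; e = 69.8 − 73.4 = -3.6
m=104: ŷ = 17 + 0.6·104 = 79.4; e = 84 − 79.4 = 4.6
m=108: ŷ = 17 + 0.6·108 = 81.8; e = 80 − 81.8 = -1.8
m=118: ŷ = 17 + 0.6·118 = 87.8; e = 87 − 87.8 = -0.8
m=145: ŷ = 17 + 0.6·145 = 104; e = 103 − 104 = -1
SSE = 0.04 + 4.84 + 0.36 + 31.36 + 12.96 + 21.16 + 3.24 + 0.64 + 1 = 75.6

SSE = 75.6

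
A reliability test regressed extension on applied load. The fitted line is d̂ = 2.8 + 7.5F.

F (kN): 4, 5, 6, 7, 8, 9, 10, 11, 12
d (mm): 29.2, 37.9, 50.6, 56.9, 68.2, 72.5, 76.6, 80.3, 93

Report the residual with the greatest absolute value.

F=4: d̂ = 2.8 + 7.5·4 = 32.8; r = 29.2 − 32.8 = -3.6
F=5: d̂ = 2.8 + 7.5·5 = 40.3; r = 37.9 − 40.3 = -2.4
F=6: d̂ = 2.8 + 7.5·6 = 47.8; r = 50.6 − 47.8 = 2.8
F=7: d̂ = 2.8 + 7.5·7 = 55.3; r = 56.9 − 55.3 = 1.6
F=8: d̂ = 2.8 + 7.5·8 = 62.8; r = 68.2 − 62.8 = 5.4
F=9: d̂ = 2.8 + 7.5·9 = 70.3; r = 72.5 − 70.3 = 2.2
F=10: d̂ = 2.8 + 7.5·10 = 77.8; r = 76.6 − 77.8 = -1.2
F=11: d̂ = 2.8 + 7.5·11 = 85.3; r = 80.3 − 85.3 = -5
F=12: d̂ = 2.8 + 7.5·12 = 92.8; r = 93 − 92.8 = 0.2
Largest |r| is 5.4 at F = 8, residual 5.4.

r = 5.4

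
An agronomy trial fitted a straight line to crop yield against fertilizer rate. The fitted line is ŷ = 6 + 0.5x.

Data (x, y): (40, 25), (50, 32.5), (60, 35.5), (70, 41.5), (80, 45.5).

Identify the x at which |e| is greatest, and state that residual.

x = 50, e = 1.5

x=40: ŷ = 6 + 0.5·40 = 26; e = 25 − 26 = -1
x=50: ŷ = 6 + 0.5·50 = 31; e = 32.5 − 31 = 1.5
x=60: ŷ = 6 + 0.5·60 = 36; e = 35.5 − 36 = -0.5
x=70: ŷ = 6 + 0.5·70 = 41; e = 41.5 − 41 = 0.5
x=80: ŷ = 6 + 0.5·80 = 46; e = 45.5 − 46 = -0.5
Largest |e| is 1.5 at x = 50, residual 1.5.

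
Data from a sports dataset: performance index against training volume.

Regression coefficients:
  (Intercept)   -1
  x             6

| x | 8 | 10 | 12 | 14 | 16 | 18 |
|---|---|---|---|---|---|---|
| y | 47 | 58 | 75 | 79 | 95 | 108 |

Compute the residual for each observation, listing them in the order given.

0, -1, 4, -4, 0, 1

x=8: ŷ = -1 + 6·8 = 47; e = 47 − 47 = 0
x=10: ŷ = -1 + 6·10 = 59; e = 58 − 59 = -1
x=12: ŷ = -1 + 6·12 = 71; e = 75 − 71 = 4
x=14: ŷ = -1 + 6·14 = 83; e = 79 − 83 = -4
x=16: ŷ = -1 + 6·16 = 95; e = 95 − 95 = 0
x=18: ŷ = -1 + 6·18 = 107; e = 108 − 107 = 1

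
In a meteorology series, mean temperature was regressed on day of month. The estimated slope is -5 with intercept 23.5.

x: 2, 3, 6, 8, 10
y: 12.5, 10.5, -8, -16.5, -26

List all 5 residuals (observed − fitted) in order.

x=2: ŷ = 23.5 − 5·2 = 13.5; r = 12.5 − 13.5 = -1
x=3: ŷ = 23.5 − 5·3 = 8.5; r = 10.5 − 8.5 = 2
x=6: ŷ = 23.5 − 5·6 = -6.5; r = -8 − (-6.5) = -1.5
x=8: ŷ = 23.5 − 5·8 = -16.5; r = -16.5 − (-16.5) = 0
x=10: ŷ = 23.5 − 5·10 = -26.5; r = -26 − (-26.5) = 0.5

-1, 2, -1.5, 0, 0.5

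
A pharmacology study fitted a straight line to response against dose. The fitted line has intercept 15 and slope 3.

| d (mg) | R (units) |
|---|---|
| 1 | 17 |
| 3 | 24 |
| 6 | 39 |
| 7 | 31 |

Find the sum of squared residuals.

SSE = 62

d=1: R̂ = 15 + 3·1 = 18; e = 17 − 18 = -1
d=3: R̂ = 15 + 3·3 = 24; e = 24 − 24 = 0
d=6: R̂ = 15 + 3·6 = 33; e = 39 − 33 = 6
d=7: R̂ = 15 + 3·7 = 36; e = 31 − 36 = -5
SSE = 1 + 0 + 36 + 25 = 62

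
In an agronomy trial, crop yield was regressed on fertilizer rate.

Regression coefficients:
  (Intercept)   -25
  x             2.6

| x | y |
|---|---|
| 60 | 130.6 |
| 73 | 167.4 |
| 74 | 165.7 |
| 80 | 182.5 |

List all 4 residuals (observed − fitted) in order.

-0.4, 2.6, -1.7, -0.5

x=60: ŷ = -25 + 2.6·60 = 131; e = 130.6 − 131 = -0.4
x=73: ŷ = -25 + 2.6·73 = 164.8; e = 167.4 − 164.8 = 2.6
x=74: ŷ = -25 + 2.6·74 = 167.4; e = 165.7 − 167.4 = -1.7
x=80: ŷ = -25 + 2.6·80 = 183; e = 182.5 − 183 = -0.5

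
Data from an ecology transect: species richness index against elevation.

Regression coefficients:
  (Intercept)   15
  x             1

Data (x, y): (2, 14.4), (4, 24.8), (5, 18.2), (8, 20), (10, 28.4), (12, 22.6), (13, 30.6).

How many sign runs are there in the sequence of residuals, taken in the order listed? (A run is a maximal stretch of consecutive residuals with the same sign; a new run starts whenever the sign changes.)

6 runs

x=2: ŷ = 15 + 2 = 17; r = 14.4 − 17 = -2.6
x=4: ŷ = 15 + 4 = 19; r = 24.8 − 19 = 5.8
x=5: ŷ = 15 + 5 = 20; r = 18.2 − 20 = -1.8
x=8: ŷ = 15 + 8 = 23; r = 20 − 23 = -3
x=10: ŷ = 15 + 10 = 25; r = 28.4 − 25 = 3.4
x=12: ŷ = 15 + 12 = 27; r = 22.6 − 27 = -4.4
x=13: ŷ = 15 + 13 = 28; r = 30.6 − 28 = 2.6
Signs: − + − − + − +
Runs: −×1, +×1, −×2, +×1, −×1, +×1 → 6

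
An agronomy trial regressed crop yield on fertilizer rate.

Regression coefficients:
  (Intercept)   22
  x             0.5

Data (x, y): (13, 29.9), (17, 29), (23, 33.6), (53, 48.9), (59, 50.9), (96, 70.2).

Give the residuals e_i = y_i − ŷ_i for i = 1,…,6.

x=13: ŷ = 22 + 0.5·13 = 28.5; e = 29.9 − 28.5 = 1.4
x=17: ŷ = 22 + 0.5·17 = 30.5; e = 29 − 30.5 = -1.5
x=23: ŷ = 22 + 0.5·23 = 33.5; e = 33.6 − 33.5 = 0.1
x=53: ŷ = 22 + 0.5·53 = 48.5; e = 48.9 − 48.5 = 0.4
x=59: ŷ = 22 + 0.5·59 = 51.5; e = 50.9 − 51.5 = -0.6
x=96: ŷ = 22 + 0.5·96 = 70; e = 70.2 − 70 = 0.2

1.4, -1.5, 0.1, 0.4, -0.6, 0.2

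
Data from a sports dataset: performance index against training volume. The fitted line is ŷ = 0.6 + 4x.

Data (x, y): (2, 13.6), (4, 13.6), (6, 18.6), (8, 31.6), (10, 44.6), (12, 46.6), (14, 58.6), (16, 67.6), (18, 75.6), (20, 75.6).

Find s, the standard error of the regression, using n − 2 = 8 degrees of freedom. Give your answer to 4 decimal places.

x=2: ŷ = 0.6 + 4·2 = 8.6; e = 13.6 − 8.6 = 5
x=4: ŷ = 0.6 + 4·4 = 16.6; e = 13.6 − 16.6 = -3
x=6: ŷ = 0.6 + 4·6 = 24.6; e = 18.6 − 24.6 = -6
x=8: ŷ = 0.6 + 4·8 = 32.6; e = 31.6 − 32.6 = -1
x=10: ŷ = 0.6 + 4·10 = 40.6; e = 44.6 − 40.6 = 4
x=12: ŷ = 0.6 + 4·12 = 48.6; e = 46.6 − 48.6 = -2
x=14: ŷ = 0.6 + 4·14 = 56.6; e = 58.6 − 56.6 = 2
x=16: ŷ = 0.6 + 4·16 = 64.6; e = 67.6 − 64.6 = 3
x=18: ŷ = 0.6 + 4·18 = 72.6; e = 75.6 − 72.6 = 3
x=20: ŷ = 0.6 + 4·20 = 80.6; e = 75.6 − 80.6 = -5
SSE = 25 + 9 + 36 + 1 + 16 + 4 + 4 + 9 + 9 + 25 = 138
s = √(138/8) = √17.25 ≈ 4.1533

s = 4.1533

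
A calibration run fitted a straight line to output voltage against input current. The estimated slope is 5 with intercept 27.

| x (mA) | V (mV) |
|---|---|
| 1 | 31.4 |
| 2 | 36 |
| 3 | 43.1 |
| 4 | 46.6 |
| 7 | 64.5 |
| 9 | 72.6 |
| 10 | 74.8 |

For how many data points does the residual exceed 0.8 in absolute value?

x=1: ŷ = 27 + 5·1 = 32; r = 31.4 − 32 = -0.6
x=2: ŷ = 27 + 5·2 = 37; r = 36 − 37 = -1
x=3: ŷ = 27 + 5·3 = 42; r = 43.1 − 42 = 1.1
x=4: ŷ = 27 + 5·4 = 47; r = 46.6 − 47 = -0.4
x=7: ŷ = 27 + 5·7 = 62; r = 64.5 − 62 = 2.5
x=9: ŷ = 27 + 5·9 = 72; r = 72.6 − 72 = 0.6
x=10: ŷ = 27 + 5·10 = 77; r = 74.8 − 77 = -2.2
|r| > 0.8: x=2 (|r|=1), x=3 (|r|=1.1), x=7 (|r|=2.5), x=10 (|r|=2.2) → 4

4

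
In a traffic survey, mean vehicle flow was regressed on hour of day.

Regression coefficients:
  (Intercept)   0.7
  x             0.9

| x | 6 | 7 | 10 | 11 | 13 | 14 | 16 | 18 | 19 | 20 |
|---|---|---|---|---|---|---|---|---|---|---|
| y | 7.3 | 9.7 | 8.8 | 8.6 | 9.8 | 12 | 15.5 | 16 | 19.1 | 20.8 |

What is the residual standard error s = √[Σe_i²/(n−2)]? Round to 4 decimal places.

x=6: ŷ = 0.7 + 0.9·6 = 6.1; e = 7.3 − 6.1 = 1.2
x=7: ŷ = 0.7 + 0.9·7 = 7; e = 9.7 − 7 = 2.7
x=10: ŷ = 0.7 + 0.9·10 = 9.7; e = 8.8 − 9.7 = -0.9
x=11: ŷ = 0.7 + 0.9·11 = 10.6; e = 8.6 − 10.6 = -2
x=13: ŷ = 0.7 + 0.9·13 = 12.4; e = 9.8 − 12.4 = -2.6
x=14: ŷ = 0.7 + 0.9·14 = 13.3; e = 12 − 13.3 = -1.3
x=16: ŷ = 0.7 + 0.9·16 = 15.1; e = 15.5 − 15.1 = 0.4
x=18: ŷ = 0.7 + 0.9·18 = 16.9; e = 16 − 16.9 = -0.9
x=19: ŷ = 0.7 + 0.9·19 = 17.8; e = 19.1 − 17.8 = 1.3
x=20: ŷ = 0.7 + 0.9·20 = 18.7; e = 20.8 − 18.7 = 2.1
SSE = 1.44 + 7.29 + 0.81 + 4 + 6.76 + 1.69 + 0.16 + 0.81 + 1.69 + 4.41 = 29.06
s = √(29.06/8) = √3.6325 ≈ 1.9059

s = 1.9059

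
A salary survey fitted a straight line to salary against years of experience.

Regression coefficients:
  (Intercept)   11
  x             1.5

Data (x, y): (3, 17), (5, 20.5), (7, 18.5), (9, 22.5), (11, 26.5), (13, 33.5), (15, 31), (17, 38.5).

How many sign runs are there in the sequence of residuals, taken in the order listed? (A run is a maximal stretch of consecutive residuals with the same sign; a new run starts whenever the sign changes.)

5 runs

x=3: ŷ = 11 + 1.5·3 = 15.5; e = 17 − 15.5 = 1.5
x=5: ŷ = 11 + 1.5·5 = 18.5; e = 20.5 − 18.5 = 2
x=7: ŷ = 11 + 1.5·7 = 21.5; e = 18.5 − 21.5 = -3
x=9: ŷ = 11 + 1.5·9 = 24.5; e = 22.5 − 24.5 = -2
x=11: ŷ = 11 + 1.5·11 = 27.5; e = 26.5 − 27.5 = -1
x=13: ŷ = 11 + 1.5·13 = 30.5; e = 33.5 − 30.5 = 3
x=15: ŷ = 11 + 1.5·15 = 33.5; e = 31 − 33.5 = -2.5
x=17: ŷ = 11 + 1.5·17 = 36.5; e = 38.5 − 36.5 = 2
Signs: + + − − − + − +
Runs: +×2, −×3, +×1, −×1, +×1 → 5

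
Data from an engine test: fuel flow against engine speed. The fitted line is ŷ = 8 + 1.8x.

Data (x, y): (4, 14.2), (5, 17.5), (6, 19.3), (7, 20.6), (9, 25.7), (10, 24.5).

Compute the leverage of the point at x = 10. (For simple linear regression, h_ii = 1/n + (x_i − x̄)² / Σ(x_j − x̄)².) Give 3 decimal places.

h = 0.540

x̄ = (4 + 5 + 6 + 7 + 9 + 10)/6 = 6.83333
Σ(x − x̄)² = 8.02778 + 3.36111 + 0.694444 + 0.0277778 + 4.69444 + 10.0278 = 26.8333
h = 1/6 + (3.16667)²/26.8333 = 0.166667 + 0.373706 = 0.540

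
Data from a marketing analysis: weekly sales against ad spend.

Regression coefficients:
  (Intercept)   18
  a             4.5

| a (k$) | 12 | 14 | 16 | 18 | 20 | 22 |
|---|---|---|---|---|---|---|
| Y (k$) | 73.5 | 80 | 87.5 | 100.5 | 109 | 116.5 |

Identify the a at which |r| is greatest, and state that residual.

a = 16, r = -2.5

a=12: Ŷ = 18 + 4.5·12 = 72; r = 73.5 − 72 = 1.5
a=14: Ŷ = 18 + 4.5·14 = 81; r = 80 − 81 = -1
a=16: Ŷ = 18 + 4.5·16 = 90; r = 87.5 − 90 = -2.5
a=18: Ŷ = 18 + 4.5·18 = 99; r = 100.5 − 99 = 1.5
a=20: Ŷ = 18 + 4.5·20 = 108; r = 109 − 108 = 1
a=22: Ŷ = 18 + 4.5·22 = 117; r = 116.5 − 117 = -0.5
Largest |r| is 2.5 at a = 16, residual -2.5.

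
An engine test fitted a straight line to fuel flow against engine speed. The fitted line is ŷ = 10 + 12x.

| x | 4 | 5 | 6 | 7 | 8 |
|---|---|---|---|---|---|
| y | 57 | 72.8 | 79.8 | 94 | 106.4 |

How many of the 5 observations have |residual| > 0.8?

3

x=4: ŷ = 10 + 12·4 = 58; e = 57 − 58 = -1
x=5: ŷ = 10 + 12·5 = 70; e = 72.8 − 70 = 2.8
x=6: ŷ = 10 + 12·6 = 82; e = 79.8 − 82 = -2.2
x=7: ŷ = 10 + 12·7 = 94; e = 94 − 94 = 0
x=8: ŷ = 10 + 12·8 = 106; e = 106.4 − 106 = 0.4
|e| > 0.8: x=4 (|e|=1), x=5 (|e|=2.8), x=6 (|e|=2.2) → 3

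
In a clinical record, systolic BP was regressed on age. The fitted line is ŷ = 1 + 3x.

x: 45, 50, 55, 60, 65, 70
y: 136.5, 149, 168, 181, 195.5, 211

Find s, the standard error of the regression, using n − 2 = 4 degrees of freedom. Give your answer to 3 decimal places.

s = 1.458

x=45: ŷ = 1 + 3·45 = 136; r = 136.5 − 136 = 0.5
x=50: ŷ = 1 + 3·50 = 151; r = 149 − 151 = -2
x=55: ŷ = 1 + 3·55 = 166; r = 168 − 166 = 2
x=60: ŷ = 1 + 3·60 = 181; r = 181 − 181 = 0
x=65: ŷ = 1 + 3·65 = 196; r = 195.5 − 196 = -0.5
x=70: ŷ = 1 + 3·70 = 211; r = 211 − 211 = 0
SSE = 0.25 + 4 + 4 + 0 + 0.25 + 0 = 8.5
s = √(8.5/4) = √2.125 ≈ 1.458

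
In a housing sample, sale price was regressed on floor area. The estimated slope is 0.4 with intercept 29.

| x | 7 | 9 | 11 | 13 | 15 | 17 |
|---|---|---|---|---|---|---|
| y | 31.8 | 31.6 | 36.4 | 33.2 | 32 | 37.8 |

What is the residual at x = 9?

ŷ = 29 + 0.4·9 = 32.6
e = 31.6 − 32.6 = -1

e = -1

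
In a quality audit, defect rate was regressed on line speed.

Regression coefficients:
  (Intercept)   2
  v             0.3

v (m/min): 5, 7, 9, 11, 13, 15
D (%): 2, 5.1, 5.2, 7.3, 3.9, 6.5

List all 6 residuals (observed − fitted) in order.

-1.5, 1, 0.5, 2, -2, 0

v=5: ŷ = 2 + 0.3·5 = 3.5; r = 2 − 3.5 = -1.5
v=7: ŷ = 2 + 0.3·7 = 4.1; r = 5.1 − 4.1 = 1
v=9: ŷ = 2 + 0.3·9 = 4.7; r = 5.2 − 4.7 = 0.5
v=11: ŷ = 2 + 0.3·11 = 5.3; r = 7.3 − 5.3 = 2
v=13: ŷ = 2 + 0.3·13 = 5.9; r = 3.9 − 5.9 = -2
v=15: ŷ = 2 + 0.3·15 = 6.5; r = 6.5 − 6.5 = 0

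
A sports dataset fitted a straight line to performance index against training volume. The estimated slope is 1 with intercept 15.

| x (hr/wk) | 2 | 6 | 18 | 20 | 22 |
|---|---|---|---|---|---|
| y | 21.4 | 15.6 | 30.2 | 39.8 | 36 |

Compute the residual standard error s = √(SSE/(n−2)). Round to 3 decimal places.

x=2: ŷ = 15 + 2 = 17; e = 21.4 − 17 = 4.4
x=6: ŷ = 15 + 6 = 21; e = 15.6 − 21 = -5.4
x=18: ŷ = 15 + 18 = 33; e = 30.2 − 33 = -2.8
x=20: ŷ = 15 + 20 = 35; e = 39.8 − 35 = 4.8
x=22: ŷ = 15 + 22 = 37; e = 36 − 37 = -1
SSE = 19.36 + 29.16 + 7.84 + 23.04 + 1 = 80.4
s = √(80.4/3) = √26.8 ≈ 5.177

s = 5.177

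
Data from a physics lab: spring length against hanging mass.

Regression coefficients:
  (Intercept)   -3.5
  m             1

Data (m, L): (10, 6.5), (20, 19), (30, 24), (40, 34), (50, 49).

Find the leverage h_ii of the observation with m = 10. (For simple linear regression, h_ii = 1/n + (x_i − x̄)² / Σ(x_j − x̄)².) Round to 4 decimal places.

h = 0.6000

m̄ = (10 + 20 + 30 + 40 + 50)/5 = 30
Σ(m − m̄)² = 400 + 100 + 0 + 100 + 400 = 1000
h = 1/5 + (-20)²/1000 = 0.2 + 0.4 = 0.6000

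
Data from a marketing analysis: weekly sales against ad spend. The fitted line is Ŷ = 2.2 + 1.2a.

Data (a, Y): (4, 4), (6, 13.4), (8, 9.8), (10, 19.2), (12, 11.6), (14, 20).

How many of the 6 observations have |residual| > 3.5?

a=4: Ŷ = 2.2 + 1.2·4 = 7; e = 4 − 7 = -3
a=6: Ŷ = 2.2 + 1.2·6 = 9.4; e = 13.4 − 9.4 = 4
a=8: Ŷ = 2.2 + 1.2·8 = 11.8; e = 9.8 − 11.8 = -2
a=10: Ŷ = 2.2 + 1.2·10 = 14.2; e = 19.2 − 14.2 = 5
a=12: Ŷ = 2.2 + 1.2·12 = 16.6; e = 11.6 − 16.6 = -5
a=14: Ŷ = 2.2 + 1.2·14 = 19; e = 20 − 19 = 1
|e| > 3.5: a=6 (|e|=4), a=10 (|e|=5), a=12 (|e|=5) → 3

3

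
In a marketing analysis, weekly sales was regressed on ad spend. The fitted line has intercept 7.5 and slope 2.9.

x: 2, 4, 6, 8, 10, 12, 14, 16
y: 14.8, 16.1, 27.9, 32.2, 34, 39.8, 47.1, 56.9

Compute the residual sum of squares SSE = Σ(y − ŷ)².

SSE = 45

x=2: ŷ = 7.5 + 2.9·2 = 13.3; r = 14.8 − 13.3 = 1.5
x=4: ŷ = 7.5 + 2.9·4 = 19.1; r = 16.1 − 19.1 = -3
x=6: ŷ = 7.5 + 2.9·6 = 24.9; r = 27.9 − 24.9 = 3
x=8: ŷ = 7.5 + 2.9·8 = 30.7; r = 32.2 − 30.7 = 1.5
x=10: ŷ = 7.5 + 2.9·10 = 36.5; r = 34 − 36.5 = -2.5
x=12: ŷ = 7.5 + 2.9·12 = 42.3; r = 39.8 − 42.3 = -2.5
x=14: ŷ = 7.5 + 2.9·14 = 48.1; r = 47.1 − 48.1 = -1
x=16: ŷ = 7.5 + 2.9·16 = 53.9; r = 56.9 − 53.9 = 3
SSE = 2.25 + 9 + 9 + 2.25 + 6.25 + 6.25 + 1 + 9 = 45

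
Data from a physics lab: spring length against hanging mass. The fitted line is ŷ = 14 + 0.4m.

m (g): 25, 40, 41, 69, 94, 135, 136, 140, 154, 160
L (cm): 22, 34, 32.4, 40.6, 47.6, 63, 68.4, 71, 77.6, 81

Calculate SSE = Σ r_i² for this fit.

SSE = 80

m=25: ŷ = 14 + 0.4·25 = 24; r = 22 − 24 = -2
m=40: ŷ = 14 + 0.4·40 = 30; r = 34 − 30 = 4
m=41: ŷ = 14 + 0.4·41 = 30.4; r = 32.4 − 30.4 = 2
m=69: ŷ = 14 + 0.4·69 = 41.6; r = 40.6 − 41.6 = -1
m=94: ŷ = 14 + 0.4·94 = 51.6; r = 47.6 − 51.6 = -4
m=135: ŷ = 14 + 0.4·135 = 68; r = 63 − 68 = -5
m=136: ŷ = 14 + 0.4·136 = 68.4; r = 68.4 − 68.4 = 0
m=140: ŷ = 14 + 0.4·140 = 70; r = 71 − 70 = 1
m=154: ŷ = 14 + 0.4·154 = 75.6; r = 77.6 − 75.6 = 2
m=160: ŷ = 14 + 0.4·160 = 78; r = 81 − 78 = 3
SSE = 4 + 16 + 4 + 1 + 16 + 25 + 0 + 1 + 4 + 9 = 80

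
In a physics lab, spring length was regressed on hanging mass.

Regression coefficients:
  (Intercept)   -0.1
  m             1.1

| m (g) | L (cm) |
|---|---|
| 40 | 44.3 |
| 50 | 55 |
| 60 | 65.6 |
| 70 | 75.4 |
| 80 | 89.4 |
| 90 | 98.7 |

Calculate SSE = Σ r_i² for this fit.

m=40: L̂ = -0.1 + 1.1·40 = 43.9; r = 44.3 − 43.9 = 0.4
m=50: L̂ = -0.1 + 1.1·50 = 54.9; r = 55 − 54.9 = 0.1
m=60: L̂ = -0.1 + 1.1·60 = 65.9; r = 65.6 − 65.9 = -0.3
m=70: L̂ = -0.1 + 1.1·70 = 76.9; r = 75.4 − 76.9 = -1.5
m=80: L̂ = -0.1 + 1.1·80 = 87.9; r = 89.4 − 87.9 = 1.5
m=90: L̂ = -0.1 + 1.1·90 = 98.9; r = 98.7 − 98.9 = -0.2
SSE = 0.16 + 0.01 + 0.09 + 2.25 + 2.25 + 0.04 = 4.8

SSE = 4.8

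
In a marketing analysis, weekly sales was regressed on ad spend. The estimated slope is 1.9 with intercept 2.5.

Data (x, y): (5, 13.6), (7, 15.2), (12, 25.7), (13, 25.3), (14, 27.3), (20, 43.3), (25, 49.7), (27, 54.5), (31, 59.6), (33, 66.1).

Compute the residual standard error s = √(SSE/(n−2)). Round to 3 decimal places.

x=5: ŷ = 2.5 + 1.9·5 = 12; e = 13.6 − 12 = 1.6
x=7: ŷ = 2.5 + 1.9·7 = 15.8; e = 15.2 − 15.8 = -0.6
x=12: ŷ = 2.5 + 1.9·12 = 25.3; e = 25.7 − 25.3 = 0.4
x=13: ŷ = 2.5 + 1.9·13 = 27.2; e = 25.3 − 27.2 = -1.9
x=14: ŷ = 2.5 + 1.9·14 = 29.1; e = 27.3 − 29.1 = -1.8
x=20: ŷ = 2.5 + 1.9·20 = 40.5; e = 43.3 − 40.5 = 2.8
x=25: ŷ = 2.5 + 1.9·25 = 50; e = 49.7 − 50 = -0.3
x=27: ŷ = 2.5 + 1.9·27 = 53.8; e = 54.5 − 53.8 = 0.7
x=31: ŷ = 2.5 + 1.9·31 = 61.4; e = 59.6 − 61.4 = -1.8
x=33: ŷ = 2.5 + 1.9·33 = 65.2; e = 66.1 − 65.2 = 0.9
SSE = 2.56 + 0.36 + 0.16 + 3.61 + 3.24 + 7.84 + 0.09 + 0.49 + 3.24 + 0.81 = 22.4
s = √(22.4/8) = √2.8 ≈ 1.673

s = 1.673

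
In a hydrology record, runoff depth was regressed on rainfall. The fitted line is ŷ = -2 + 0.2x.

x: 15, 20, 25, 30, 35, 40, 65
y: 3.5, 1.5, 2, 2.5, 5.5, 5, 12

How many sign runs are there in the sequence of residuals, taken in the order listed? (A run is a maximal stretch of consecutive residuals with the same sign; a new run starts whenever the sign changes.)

5 runs

x=15: ŷ = -2 + 0.2·15 = 1; e = 3.5 − 1 = 2.5
x=20: ŷ = -2 + 0.2·20 = 2; e = 1.5 − 2 = -0.5
x=25: ŷ = -2 + 0.2·25 = 3; e = 2 − 3 = -1
x=30: ŷ = -2 + 0.2·30 = 4; e = 2.5 − 4 = -1.5
x=35: ŷ = -2 + 0.2·35 = 5; e = 5.5 − 5 = 0.5
x=40: ŷ = -2 + 0.2·40 = 6; e = 5 − 6 = -1
x=65: ŷ = -2 + 0.2·65 = 11; e = 12 − 11 = 1
Signs: + − − − + − +
Runs: +×1, −×3, +×1, −×1, +×1 → 5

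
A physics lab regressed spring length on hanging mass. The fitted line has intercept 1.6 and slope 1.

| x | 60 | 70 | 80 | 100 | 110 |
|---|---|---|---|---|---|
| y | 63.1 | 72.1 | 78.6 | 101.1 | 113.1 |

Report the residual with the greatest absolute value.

r = -3

x=60: ŷ = 1.6 + 60 = 61.6; r = 63.1 − 61.6 = 1.5
x=70: ŷ = 1.6 + 70 = 71.6; r = 72.1 − 71.6 = 0.5
x=80: ŷ = 1.6 + 80 = 81.6; r = 78.6 − 81.6 = -3
x=100: ŷ = 1.6 + 100 = 101.6; r = 101.1 − 101.6 = -0.5
x=110: ŷ = 1.6 + 110 = 111.6; r = 113.1 − 111.6 = 1.5
Largest |r| is 3 at x = 80, residual -3.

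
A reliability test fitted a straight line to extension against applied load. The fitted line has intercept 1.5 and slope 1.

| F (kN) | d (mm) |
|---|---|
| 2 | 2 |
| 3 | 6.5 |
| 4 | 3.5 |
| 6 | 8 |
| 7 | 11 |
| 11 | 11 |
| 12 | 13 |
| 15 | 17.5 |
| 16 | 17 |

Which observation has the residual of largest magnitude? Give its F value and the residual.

F=2: ŷ = 1.5 + 2 = 3.5; e = 2 − 3.5 = -1.5
F=3: ŷ = 1.5 + 3 = 4.5; e = 6.5 − 4.5 = 2
F=4: ŷ = 1.5 + 4 = 5.5; e = 3.5 − 5.5 = -2
F=6: ŷ = 1.5 + 6 = 7.5; e = 8 − 7.5 = 0.5
F=7: ŷ = 1.5 + 7 = 8.5; e = 11 − 8.5 = 2.5
F=11: ŷ = 1.5 + 11 = 12.5; e = 11 − 12.5 = -1.5
F=12: ŷ = 1.5 + 12 = 13.5; e = 13 − 13.5 = -0.5
F=15: ŷ = 1.5 + 15 = 16.5; e = 17.5 − 16.5 = 1
F=16: ŷ = 1.5 + 16 = 17.5; e = 17 − 17.5 = -0.5
Largest |e| is 2.5 at F = 7, residual 2.5.

F = 7, e = 2.5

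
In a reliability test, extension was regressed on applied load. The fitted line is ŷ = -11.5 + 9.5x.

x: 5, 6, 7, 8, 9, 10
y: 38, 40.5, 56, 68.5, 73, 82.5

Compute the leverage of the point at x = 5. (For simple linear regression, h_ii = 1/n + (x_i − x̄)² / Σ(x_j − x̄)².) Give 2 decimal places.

x̄ = (5 + 6 + 7 + 8 + 9 + 10)/6 = 7.5
Σ(x − x̄)² = 6.25 + 2.25 + 0.25 + 0.25 + 2.25 + 6.25 = 17.5
h = 1/6 + (-2.5)²/17.5 = 0.166667 + 0.357143 = 0.52

h = 0.52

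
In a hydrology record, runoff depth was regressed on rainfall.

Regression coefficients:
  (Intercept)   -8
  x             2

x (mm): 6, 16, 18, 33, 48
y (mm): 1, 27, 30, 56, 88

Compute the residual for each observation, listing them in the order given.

-3, 3, 2, -2, 0

x=6: ŷ = -8 + 2·6 = 4; e = 1 − 4 = -3
x=16: ŷ = -8 + 2·16 = 24; e = 27 − 24 = 3
x=18: ŷ = -8 + 2·18 = 28; e = 30 − 28 = 2
x=33: ŷ = -8 + 2·33 = 58; e = 56 − 58 = -2
x=48: ŷ = -8 + 2·48 = 88; e = 88 − 88 = 0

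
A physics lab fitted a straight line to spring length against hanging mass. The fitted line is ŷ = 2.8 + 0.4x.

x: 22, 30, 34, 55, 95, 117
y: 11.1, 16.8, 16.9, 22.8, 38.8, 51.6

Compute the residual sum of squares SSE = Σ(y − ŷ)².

SSE = 16.5

x=22: ŷ = 2.8 + 0.4·22 = 11.6; e = 11.1 − 11.6 = -0.5
x=30: ŷ = 2.8 + 0.4·30 = 14.8; e = 16.8 − 14.8 = 2
x=34: ŷ = 2.8 + 0.4·34 = 16.4; e = 16.9 − 16.4 = 0.5
x=55: ŷ = 2.8 + 0.4·55 = 24.8; e = 22.8 − 24.8 = -2
x=95: ŷ = 2.8 + 0.4·95 = 40.8; e = 38.8 − 40.8 = -2
x=117: ŷ = 2.8 + 0.4·117 = 49.6; e = 51.6 − 49.6 = 2
SSE = 0.25 + 4 + 0.25 + 4 + 4 + 4 = 16.5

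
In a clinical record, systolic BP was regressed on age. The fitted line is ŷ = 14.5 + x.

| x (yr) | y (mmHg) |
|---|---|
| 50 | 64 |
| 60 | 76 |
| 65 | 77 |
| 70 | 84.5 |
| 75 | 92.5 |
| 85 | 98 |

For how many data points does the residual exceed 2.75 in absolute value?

x=50: ŷ = 14.5 + 50 = 64.5; r = 64 − 64.5 = -0.5
x=60: ŷ = 14.5 + 60 = 74.5; r = 76 − 74.5 = 1.5
x=65: ŷ = 14.5 + 65 = 79.5; r = 77 − 79.5 = -2.5
x=70: ŷ = 14.5 + 70 = 84.5; r = 84.5 − 84.5 = 0
x=75: ŷ = 14.5 + 75 = 89.5; r = 92.5 − 89.5 = 3
x=85: ŷ = 14.5 + 85 = 99.5; r = 98 − 99.5 = -1.5
|r| > 2.75: x=75 (|r|=3) → 1

1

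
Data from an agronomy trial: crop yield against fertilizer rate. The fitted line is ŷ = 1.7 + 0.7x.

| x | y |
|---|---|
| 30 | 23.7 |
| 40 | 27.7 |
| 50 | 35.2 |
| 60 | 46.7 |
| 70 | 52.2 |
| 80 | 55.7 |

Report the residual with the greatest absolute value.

r = 3

x=30: ŷ = 1.7 + 0.7·30 = 22.7; r = 23.7 − 22.7 = 1
x=40: ŷ = 1.7 + 0.7·40 = 29.7; r = 27.7 − 29.7 = -2
x=50: ŷ = 1.7 + 0.7·50 = 36.7; r = 35.2 − 36.7 = -1.5
x=60: ŷ = 1.7 + 0.7·60 = 43.7; r = 46.7 − 43.7 = 3
x=70: ŷ = 1.7 + 0.7·70 = 50.7; r = 52.2 − 50.7 = 1.5
x=80: ŷ = 1.7 + 0.7·80 = 57.7; r = 55.7 − 57.7 = -2
Largest |r| is 3 at x = 60, residual 3.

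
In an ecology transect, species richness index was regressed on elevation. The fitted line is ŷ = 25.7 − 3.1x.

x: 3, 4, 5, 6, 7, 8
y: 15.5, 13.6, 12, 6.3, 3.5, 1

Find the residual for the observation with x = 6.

ŷ = 25.7 − 3.1·6 = 7.1
e = 6.3 − 7.1 = -0.8

e = -0.8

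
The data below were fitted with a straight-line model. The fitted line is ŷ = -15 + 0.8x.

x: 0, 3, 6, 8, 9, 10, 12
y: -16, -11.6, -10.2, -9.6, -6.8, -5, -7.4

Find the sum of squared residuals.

x=0: ŷ = -15 + 0.8·0 = -15; r = -16 − (-15) = -1
x=3: ŷ = -15 + 0.8·3 = -12.6; r = -11.6 − (-12.6) = 1
x=6: ŷ = -15 + 0.8·6 = -10.2; r = -10.2 − (-10.2) = 0
x=8: ŷ = -15 + 0.8·8 = -8.6; r = -9.6 − (-8.6) = -1
x=9: ŷ = -15 + 0.8·9 = -7.8; r = -6.8 − (-7.8) = 1
x=10: ŷ = -15 + 0.8·10 = -7; r = -5 − (-7) = 2
x=12: ŷ = -15 + 0.8·12 = -5.4; r = -7.4 − (-5.4) = -2
SSE = 1 + 1 + 0 + 1 + 1 + 4 + 4 = 12

SSE = 12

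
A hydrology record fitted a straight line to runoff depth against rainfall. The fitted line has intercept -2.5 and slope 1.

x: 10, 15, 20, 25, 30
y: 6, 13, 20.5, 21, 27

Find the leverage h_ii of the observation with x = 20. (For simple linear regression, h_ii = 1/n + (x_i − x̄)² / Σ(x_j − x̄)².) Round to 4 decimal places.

x̄ = (10 + 15 + 20 + 25 + 30)/5 = 20
Σ(x − x̄)² = 100 + 25 + 0 + 25 + 100 = 250
h = 1/5 + (0)²/250 = 0.2 + 0 = 0.2000

h = 0.2000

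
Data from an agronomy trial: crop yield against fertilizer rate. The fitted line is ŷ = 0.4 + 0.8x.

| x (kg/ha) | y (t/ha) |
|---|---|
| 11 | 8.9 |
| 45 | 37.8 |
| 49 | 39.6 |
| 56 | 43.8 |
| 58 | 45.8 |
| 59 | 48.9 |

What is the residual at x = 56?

e = -1.4

ŷ = 0.4 + 0.8·56 = 45.2
e = 43.8 − 45.2 = -1.4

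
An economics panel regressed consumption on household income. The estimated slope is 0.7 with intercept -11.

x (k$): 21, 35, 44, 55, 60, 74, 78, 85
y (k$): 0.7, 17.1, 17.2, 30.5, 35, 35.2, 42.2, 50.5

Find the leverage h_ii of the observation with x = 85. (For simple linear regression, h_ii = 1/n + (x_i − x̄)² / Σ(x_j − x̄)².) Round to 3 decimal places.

x̄ = (21 + 35 + 44 + 55 + 60 + 74 + 78 + 85)/8 = 56.5
Σ(x − x̄)² = 1260.25 + 462.25 + 156.25 + 2.25 + 12.25 + 306.25 + 462.25 + 812.25 = 3474
h = 1/8 + (28.5)²/3474 = 0.125 + 0.233808 = 0.359

h = 0.359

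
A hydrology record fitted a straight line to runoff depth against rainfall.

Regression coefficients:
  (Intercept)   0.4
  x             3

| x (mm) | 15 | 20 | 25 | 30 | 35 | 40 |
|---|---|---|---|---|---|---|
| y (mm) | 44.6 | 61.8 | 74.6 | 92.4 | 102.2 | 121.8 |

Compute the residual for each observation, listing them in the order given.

-0.8, 1.4, -0.8, 2, -3.2, 1.4

x=15: ŷ = 0.4 + 3·15 = 45.4; r = 44.6 − 45.4 = -0.8
x=20: ŷ = 0.4 + 3·20 = 60.4; r = 61.8 − 60.4 = 1.4
x=25: ŷ = 0.4 + 3·25 = 75.4; r = 74.6 − 75.4 = -0.8
x=30: ŷ = 0.4 + 3·30 = 90.4; r = 92.4 − 90.4 = 2
x=35: ŷ = 0.4 + 3·35 = 105.4; r = 102.2 − 105.4 = -3.2
x=40: ŷ = 0.4 + 3·40 = 120.4; r = 121.8 − 120.4 = 1.4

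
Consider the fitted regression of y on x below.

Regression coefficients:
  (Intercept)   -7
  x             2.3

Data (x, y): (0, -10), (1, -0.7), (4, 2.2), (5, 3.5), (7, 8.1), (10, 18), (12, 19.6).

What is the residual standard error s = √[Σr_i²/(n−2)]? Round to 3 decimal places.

s = 2.530

x=0: ŷ = -7 + 2.3·0 = -7; r = -10 − (-7) = -3
x=1: ŷ = -7 + 2.3·1 = -4.7; r = -0.7 − (-4.7) = 4
x=4: ŷ = -7 + 2.3·4 = 2.2; r = 2.2 − 2.2 = 0
x=5: ŷ = -7 + 2.3·5 = 4.5; r = 3.5 − 4.5 = -1
x=7: ŷ = -7 + 2.3·7 = 9.1; r = 8.1 − 9.1 = -1
x=10: ŷ = -7 + 2.3·10 = 16; r = 18 − 16 = 2
x=12: ŷ = -7 + 2.3·12 = 20.6; r = 19.6 − 20.6 = -1
SSE = 9 + 16 + 0 + 1 + 1 + 4 + 1 = 32
s = √(32/5) = √6.4 ≈ 2.530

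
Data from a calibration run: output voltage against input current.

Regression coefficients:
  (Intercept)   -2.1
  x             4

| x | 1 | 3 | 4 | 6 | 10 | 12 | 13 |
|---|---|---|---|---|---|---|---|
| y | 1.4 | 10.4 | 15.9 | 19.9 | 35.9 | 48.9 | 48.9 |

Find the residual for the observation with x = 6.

r = -2

ŷ = -2.1 + 4·6 = 21.9
r = 19.9 − 21.9 = -2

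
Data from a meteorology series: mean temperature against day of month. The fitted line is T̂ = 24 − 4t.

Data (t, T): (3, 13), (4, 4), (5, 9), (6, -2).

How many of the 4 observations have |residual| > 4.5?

1

t=3: T̂ = 24 − 4·3 = 12; r = 13 − 12 = 1
t=4: T̂ = 24 − 4·4 = 8; r = 4 − 8 = -4
t=5: T̂ = 24 − 4·5 = 4; r = 9 − 4 = 5
t=6: T̂ = 24 − 4·6 = 0; r = -2 − 0 = -2
|r| > 4.5: t=5 (|r|=5) → 1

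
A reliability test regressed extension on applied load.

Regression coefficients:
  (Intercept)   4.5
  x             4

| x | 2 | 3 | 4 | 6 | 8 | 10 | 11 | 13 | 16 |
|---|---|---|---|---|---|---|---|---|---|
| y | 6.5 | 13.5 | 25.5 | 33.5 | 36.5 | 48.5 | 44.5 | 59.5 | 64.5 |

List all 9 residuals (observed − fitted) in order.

x=2: ŷ = 4.5 + 4·2 = 12.5; r = 6.5 − 12.5 = -6
x=3: ŷ = 4.5 + 4·3 = 16.5; r = 13.5 − 16.5 = -3
x=4: ŷ = 4.5 + 4·4 = 20.5; r = 25.5 − 20.5 = 5
x=6: ŷ = 4.5 + 4·6 = 28.5; r = 33.5 − 28.5 = 5
x=8: ŷ = 4.5 + 4·8 = 36.5; r = 36.5 − 36.5 = 0
x=10: ŷ = 4.5 + 4·10 = 44.5; r = 48.5 − 44.5 = 4
x=11: ŷ = 4.5 + 4·11 = 48.5; r = 44.5 − 48.5 = -4
x=13: ŷ = 4.5 + 4·13 = 56.5; r = 59.5 − 56.5 = 3
x=16: ŷ = 4.5 + 4·16 = 68.5; r = 64.5 − 68.5 = -4

-6, -3, 5, 5, 0, 4, -4, 3, -4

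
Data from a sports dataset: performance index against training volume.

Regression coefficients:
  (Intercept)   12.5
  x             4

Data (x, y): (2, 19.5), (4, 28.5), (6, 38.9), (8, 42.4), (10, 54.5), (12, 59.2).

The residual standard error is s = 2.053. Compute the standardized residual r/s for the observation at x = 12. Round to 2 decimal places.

-0.63

ŷ = 12.5 + 4·12 = 60.5
r = 59.2 − 60.5 = -1.3
r/s = -1.3 / 2.053 = -0.63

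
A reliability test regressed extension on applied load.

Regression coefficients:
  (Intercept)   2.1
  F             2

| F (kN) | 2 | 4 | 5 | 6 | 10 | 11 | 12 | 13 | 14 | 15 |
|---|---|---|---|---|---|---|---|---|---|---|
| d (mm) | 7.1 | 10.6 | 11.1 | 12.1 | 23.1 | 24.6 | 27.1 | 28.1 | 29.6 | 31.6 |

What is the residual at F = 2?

d̂ = 2.1 + 2·2 = 6.1
r = 7.1 − 6.1 = 1

r = 1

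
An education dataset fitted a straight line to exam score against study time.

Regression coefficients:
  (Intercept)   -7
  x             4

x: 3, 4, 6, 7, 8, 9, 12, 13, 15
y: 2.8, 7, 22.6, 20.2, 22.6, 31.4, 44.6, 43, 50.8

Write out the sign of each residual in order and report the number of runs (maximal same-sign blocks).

5 runs

x=3: ŷ = -7 + 4·3 = 5; e = 2.8 − 5 = -2.2
x=4: ŷ = -7 + 4·4 = 9; e = 7 − 9 = -2
x=6: ŷ = -7 + 4·6 = 17; e = 22.6 − 17 = 5.6
x=7: ŷ = -7 + 4·7 = 21; e = 20.2 − 21 = -0.8
x=8: ŷ = -7 + 4·8 = 25; e = 22.6 − 25 = -2.4
x=9: ŷ = -7 + 4·9 = 29; e = 31.4 − 29 = 2.4
x=12: ŷ = -7 + 4·12 = 41; e = 44.6 − 41 = 3.6
x=13: ŷ = -7 + 4·13 = 45; e = 43 − 45 = -2
x=15: ŷ = -7 + 4·15 = 53; e = 50.8 − 53 = -2.2
Signs: − − + − − + + − −
Runs: −×2, +×1, −×2, +×2, −×2 → 5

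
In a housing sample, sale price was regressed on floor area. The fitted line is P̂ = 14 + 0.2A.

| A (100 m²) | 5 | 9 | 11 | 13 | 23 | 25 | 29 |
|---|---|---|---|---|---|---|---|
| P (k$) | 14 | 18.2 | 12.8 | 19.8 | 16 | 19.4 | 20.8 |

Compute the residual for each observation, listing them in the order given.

-1, 2.4, -3.4, 3.2, -2.6, 0.4, 1

A=5: P̂ = 14 + 0.2·5 = 15; r = 14 − 15 = -1
A=9: P̂ = 14 + 0.2·9 = 15.8; r = 18.2 − 15.8 = 2.4
A=11: P̂ = 14 + 0.2·11 = 16.2; r = 12.8 − 16.2 = -3.4
A=13: P̂ = 14 + 0.2·13 = 16.6; r = 19.8 − 16.6 = 3.2
A=23: P̂ = 14 + 0.2·23 = 18.6; r = 16 − 18.6 = -2.6
A=25: P̂ = 14 + 0.2·25 = 19; r = 19.4 − 19 = 0.4
A=29: P̂ = 14 + 0.2·29 = 19.8; r = 20.8 − 19.8 = 1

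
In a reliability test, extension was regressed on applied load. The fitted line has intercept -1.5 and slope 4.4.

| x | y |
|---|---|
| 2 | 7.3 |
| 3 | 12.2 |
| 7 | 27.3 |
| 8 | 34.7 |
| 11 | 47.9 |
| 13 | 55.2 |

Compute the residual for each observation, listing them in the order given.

x=2: ŷ = -1.5 + 4.4·2 = 7.3; r = 7.3 − 7.3 = 0
x=3: ŷ = -1.5 + 4.4·3 = 11.7; r = 12.2 − 11.7 = 0.5
x=7: ŷ = -1.5 + 4.4·7 = 29.3; r = 27.3 − 29.3 = -2
x=8: ŷ = -1.5 + 4.4·8 = 33.7; r = 34.7 − 33.7 = 1
x=11: ŷ = -1.5 + 4.4·11 = 46.9; r = 47.9 − 46.9 = 1
x=13: ŷ = -1.5 + 4.4·13 = 55.7; r = 55.2 − 55.7 = -0.5

0, 0.5, -2, 1, 1, -0.5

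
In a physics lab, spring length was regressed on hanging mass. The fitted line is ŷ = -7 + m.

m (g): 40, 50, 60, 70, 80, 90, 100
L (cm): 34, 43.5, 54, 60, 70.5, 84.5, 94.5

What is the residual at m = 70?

ŷ = -7 + 70 = 63
e = 60 − 63 = -3

e = -3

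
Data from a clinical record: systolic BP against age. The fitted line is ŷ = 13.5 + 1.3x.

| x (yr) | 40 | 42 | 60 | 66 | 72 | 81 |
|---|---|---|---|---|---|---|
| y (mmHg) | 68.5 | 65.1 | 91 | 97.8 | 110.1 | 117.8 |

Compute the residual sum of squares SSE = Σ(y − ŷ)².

SSE = 30.5

x=40: ŷ = 13.5 + 1.3·40 = 65.5; r = 68.5 − 65.5 = 3
x=42: ŷ = 13.5 + 1.3·42 = 68.1; r = 65.1 − 68.1 = -3
x=60: ŷ = 13.5 + 1.3·60 = 91.5; r = 91 − 91.5 = -0.5
x=66: ŷ = 13.5 + 1.3·66 = 99.3; r = 97.8 − 99.3 = -1.5
x=72: ŷ = 13.5 + 1.3·72 = 107.1; r = 110.1 − 107.1 = 3
x=81: ŷ = 13.5 + 1.3·81 = 118.8; r = 117.8 − 118.8 = -1
SSE = 9 + 9 + 0.25 + 2.25 + 9 + 1 = 30.5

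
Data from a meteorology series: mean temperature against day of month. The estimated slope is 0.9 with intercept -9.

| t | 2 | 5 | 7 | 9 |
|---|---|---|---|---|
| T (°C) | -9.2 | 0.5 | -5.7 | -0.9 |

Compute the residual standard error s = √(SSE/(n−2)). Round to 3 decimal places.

t=2: T̂ = -9 + 0.9·2 = -7.2; r = -9.2 − (-7.2) = -2
t=5: T̂ = -9 + 0.9·5 = -4.5; r = 0.5 − (-4.5) = 5
t=7: T̂ = -9 + 0.9·7 = -2.7; r = -5.7 − (-2.7) = -3
t=9: T̂ = -9 + 0.9·9 = -0.9; r = -0.9 − (-0.9) = 0
SSE = 4 + 25 + 9 + 0 = 38
s = √(38/2) = √19 ≈ 4.359

s = 4.359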